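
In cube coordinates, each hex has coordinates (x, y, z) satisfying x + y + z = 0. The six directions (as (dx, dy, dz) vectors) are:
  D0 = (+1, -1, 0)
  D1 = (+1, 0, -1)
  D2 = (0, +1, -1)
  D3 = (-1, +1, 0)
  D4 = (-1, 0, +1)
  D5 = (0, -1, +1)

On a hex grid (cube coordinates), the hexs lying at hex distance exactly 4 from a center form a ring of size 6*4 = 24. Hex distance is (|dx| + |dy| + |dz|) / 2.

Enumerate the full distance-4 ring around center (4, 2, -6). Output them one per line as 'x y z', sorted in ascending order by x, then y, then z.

Walk ring at distance 4 from (4, 2, -6):
Start at center + D4*4 = (0, 2, -2)
  hex 0: (0, 2, -2)
  hex 1: (1, 1, -2)
  hex 2: (2, 0, -2)
  hex 3: (3, -1, -2)
  hex 4: (4, -2, -2)
  hex 5: (5, -2, -3)
  hex 6: (6, -2, -4)
  hex 7: (7, -2, -5)
  hex 8: (8, -2, -6)
  hex 9: (8, -1, -7)
  hex 10: (8, 0, -8)
  hex 11: (8, 1, -9)
  hex 12: (8, 2, -10)
  hex 13: (7, 3, -10)
  hex 14: (6, 4, -10)
  hex 15: (5, 5, -10)
  hex 16: (4, 6, -10)
  hex 17: (3, 6, -9)
  hex 18: (2, 6, -8)
  hex 19: (1, 6, -7)
  hex 20: (0, 6, -6)
  hex 21: (0, 5, -5)
  hex 22: (0, 4, -4)
  hex 23: (0, 3, -3)
Sorted: 24 hexes.

Answer: 0 2 -2
0 3 -3
0 4 -4
0 5 -5
0 6 -6
1 1 -2
1 6 -7
2 0 -2
2 6 -8
3 -1 -2
3 6 -9
4 -2 -2
4 6 -10
5 -2 -3
5 5 -10
6 -2 -4
6 4 -10
7 -2 -5
7 3 -10
8 -2 -6
8 -1 -7
8 0 -8
8 1 -9
8 2 -10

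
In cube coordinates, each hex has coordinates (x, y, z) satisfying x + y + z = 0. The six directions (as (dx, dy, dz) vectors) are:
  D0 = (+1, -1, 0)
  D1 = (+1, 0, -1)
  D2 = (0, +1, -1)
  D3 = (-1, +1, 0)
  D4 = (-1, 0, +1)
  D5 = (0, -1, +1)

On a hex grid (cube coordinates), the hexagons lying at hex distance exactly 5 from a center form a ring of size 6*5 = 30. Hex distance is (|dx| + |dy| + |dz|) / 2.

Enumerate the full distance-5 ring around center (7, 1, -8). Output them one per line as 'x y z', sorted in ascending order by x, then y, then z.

Answer: 2 1 -3
2 2 -4
2 3 -5
2 4 -6
2 5 -7
2 6 -8
3 0 -3
3 6 -9
4 -1 -3
4 6 -10
5 -2 -3
5 6 -11
6 -3 -3
6 6 -12
7 -4 -3
7 6 -13
8 -4 -4
8 5 -13
9 -4 -5
9 4 -13
10 -4 -6
10 3 -13
11 -4 -7
11 2 -13
12 -4 -8
12 -3 -9
12 -2 -10
12 -1 -11
12 0 -12
12 1 -13

Derivation:
Walk ring at distance 5 from (7, 1, -8):
Start at center + D4*5 = (2, 1, -3)
  hex 0: (2, 1, -3)
  hex 1: (3, 0, -3)
  hex 2: (4, -1, -3)
  hex 3: (5, -2, -3)
  hex 4: (6, -3, -3)
  hex 5: (7, -4, -3)
  hex 6: (8, -4, -4)
  hex 7: (9, -4, -5)
  hex 8: (10, -4, -6)
  hex 9: (11, -4, -7)
  hex 10: (12, -4, -8)
  hex 11: (12, -3, -9)
  hex 12: (12, -2, -10)
  hex 13: (12, -1, -11)
  hex 14: (12, 0, -12)
  hex 15: (12, 1, -13)
  hex 16: (11, 2, -13)
  hex 17: (10, 3, -13)
  hex 18: (9, 4, -13)
  hex 19: (8, 5, -13)
  hex 20: (7, 6, -13)
  hex 21: (6, 6, -12)
  hex 22: (5, 6, -11)
  hex 23: (4, 6, -10)
  hex 24: (3, 6, -9)
  hex 25: (2, 6, -8)
  hex 26: (2, 5, -7)
  hex 27: (2, 4, -6)
  hex 28: (2, 3, -5)
  hex 29: (2, 2, -4)
Sorted: 30 hexes.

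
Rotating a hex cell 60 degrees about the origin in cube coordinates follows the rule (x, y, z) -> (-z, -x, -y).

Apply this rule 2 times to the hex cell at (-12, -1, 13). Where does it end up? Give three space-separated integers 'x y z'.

Answer: -1 13 -12

Derivation:
Start: (-12, -1, 13)
Step 1: (-12, -1, 13) -> (-(13), -(-12), -(-1)) = (-13, 12, 1)
Step 2: (-13, 12, 1) -> (-(1), -(-13), -(12)) = (-1, 13, -12)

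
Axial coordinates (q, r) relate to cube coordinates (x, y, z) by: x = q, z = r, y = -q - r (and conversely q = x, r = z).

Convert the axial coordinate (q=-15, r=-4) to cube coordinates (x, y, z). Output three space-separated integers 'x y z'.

Answer: -15 19 -4

Derivation:
x = q = -15
z = r = -4
y = -x - z = -(-15) - (-4) = 19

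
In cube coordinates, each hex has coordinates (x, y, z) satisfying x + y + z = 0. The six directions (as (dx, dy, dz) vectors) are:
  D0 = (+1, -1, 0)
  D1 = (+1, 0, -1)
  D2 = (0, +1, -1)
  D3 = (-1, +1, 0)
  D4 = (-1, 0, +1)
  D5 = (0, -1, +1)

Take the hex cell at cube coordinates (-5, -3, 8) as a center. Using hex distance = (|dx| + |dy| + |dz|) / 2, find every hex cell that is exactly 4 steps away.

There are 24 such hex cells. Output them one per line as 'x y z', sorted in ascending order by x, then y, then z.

Answer: -9 -3 12
-9 -2 11
-9 -1 10
-9 0 9
-9 1 8
-8 -4 12
-8 1 7
-7 -5 12
-7 1 6
-6 -6 12
-6 1 5
-5 -7 12
-5 1 4
-4 -7 11
-4 0 4
-3 -7 10
-3 -1 4
-2 -7 9
-2 -2 4
-1 -7 8
-1 -6 7
-1 -5 6
-1 -4 5
-1 -3 4

Derivation:
Walk ring at distance 4 from (-5, -3, 8):
Start at center + D4*4 = (-9, -3, 12)
  hex 0: (-9, -3, 12)
  hex 1: (-8, -4, 12)
  hex 2: (-7, -5, 12)
  hex 3: (-6, -6, 12)
  hex 4: (-5, -7, 12)
  hex 5: (-4, -7, 11)
  hex 6: (-3, -7, 10)
  hex 7: (-2, -7, 9)
  hex 8: (-1, -7, 8)
  hex 9: (-1, -6, 7)
  hex 10: (-1, -5, 6)
  hex 11: (-1, -4, 5)
  hex 12: (-1, -3, 4)
  hex 13: (-2, -2, 4)
  hex 14: (-3, -1, 4)
  hex 15: (-4, 0, 4)
  hex 16: (-5, 1, 4)
  hex 17: (-6, 1, 5)
  hex 18: (-7, 1, 6)
  hex 19: (-8, 1, 7)
  hex 20: (-9, 1, 8)
  hex 21: (-9, 0, 9)
  hex 22: (-9, -1, 10)
  hex 23: (-9, -2, 11)
Sorted: 24 hexes.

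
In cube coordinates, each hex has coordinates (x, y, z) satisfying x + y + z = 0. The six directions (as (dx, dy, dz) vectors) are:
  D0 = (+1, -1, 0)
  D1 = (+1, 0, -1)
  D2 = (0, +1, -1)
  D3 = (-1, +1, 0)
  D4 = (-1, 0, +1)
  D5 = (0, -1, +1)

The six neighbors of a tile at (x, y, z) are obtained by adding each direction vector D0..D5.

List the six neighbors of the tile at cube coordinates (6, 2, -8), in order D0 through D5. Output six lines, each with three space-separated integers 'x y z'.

Answer: 7 1 -8
7 2 -9
6 3 -9
5 3 -8
5 2 -7
6 1 -7

Derivation:
Center: (6, 2, -8). Add each direction:
  D0: (6, 2, -8) + (1, -1, 0) = (7, 1, -8)
  D1: (6, 2, -8) + (1, 0, -1) = (7, 2, -9)
  D2: (6, 2, -8) + (0, 1, -1) = (6, 3, -9)
  D3: (6, 2, -8) + (-1, 1, 0) = (5, 3, -8)
  D4: (6, 2, -8) + (-1, 0, 1) = (5, 2, -7)
  D5: (6, 2, -8) + (0, -1, 1) = (6, 1, -7)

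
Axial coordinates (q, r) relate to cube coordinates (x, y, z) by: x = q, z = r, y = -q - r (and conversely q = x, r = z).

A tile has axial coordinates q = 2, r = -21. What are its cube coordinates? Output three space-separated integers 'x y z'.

x = q = 2
z = r = -21
y = -x - z = -(2) - (-21) = 19

Answer: 2 19 -21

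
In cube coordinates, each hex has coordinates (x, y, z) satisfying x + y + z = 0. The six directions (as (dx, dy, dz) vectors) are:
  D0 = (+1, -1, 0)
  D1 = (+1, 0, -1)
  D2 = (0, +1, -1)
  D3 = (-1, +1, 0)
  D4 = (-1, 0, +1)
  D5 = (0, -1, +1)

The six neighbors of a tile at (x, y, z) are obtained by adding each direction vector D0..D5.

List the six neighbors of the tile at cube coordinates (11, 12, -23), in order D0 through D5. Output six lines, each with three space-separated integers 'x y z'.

Answer: 12 11 -23
12 12 -24
11 13 -24
10 13 -23
10 12 -22
11 11 -22

Derivation:
Center: (11, 12, -23). Add each direction:
  D0: (11, 12, -23) + (1, -1, 0) = (12, 11, -23)
  D1: (11, 12, -23) + (1, 0, -1) = (12, 12, -24)
  D2: (11, 12, -23) + (0, 1, -1) = (11, 13, -24)
  D3: (11, 12, -23) + (-1, 1, 0) = (10, 13, -23)
  D4: (11, 12, -23) + (-1, 0, 1) = (10, 12, -22)
  D5: (11, 12, -23) + (0, -1, 1) = (11, 11, -22)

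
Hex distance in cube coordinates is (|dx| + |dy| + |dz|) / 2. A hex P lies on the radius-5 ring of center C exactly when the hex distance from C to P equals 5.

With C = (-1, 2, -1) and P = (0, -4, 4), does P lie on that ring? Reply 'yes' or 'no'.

|px - cx| = |0 - (-1)| = 1
|py - cy| = |-4 - 2| = 6
|pz - cz| = |4 - (-1)| = 5
distance = (1+6+5)/2 = 12/2 = 6
radius = 5; distance != radius -> no

Answer: no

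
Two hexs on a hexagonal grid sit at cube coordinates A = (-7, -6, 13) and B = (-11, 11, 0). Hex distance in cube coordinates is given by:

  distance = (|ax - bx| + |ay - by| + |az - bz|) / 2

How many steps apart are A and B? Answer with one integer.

Answer: 17

Derivation:
|ax - bx| = |-7 - (-11)| = 4
|ay - by| = |-6 - 11| = 17
|az - bz| = |13 - 0| = 13
distance = (4 + 17 + 13) / 2 = 34 / 2 = 17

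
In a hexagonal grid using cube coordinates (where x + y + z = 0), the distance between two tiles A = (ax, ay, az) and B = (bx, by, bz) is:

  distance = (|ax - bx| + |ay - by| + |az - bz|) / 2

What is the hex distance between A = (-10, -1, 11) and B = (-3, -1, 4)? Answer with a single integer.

Answer: 7

Derivation:
|ax - bx| = |-10 - (-3)| = 7
|ay - by| = |-1 - (-1)| = 0
|az - bz| = |11 - 4| = 7
distance = (7 + 0 + 7) / 2 = 14 / 2 = 7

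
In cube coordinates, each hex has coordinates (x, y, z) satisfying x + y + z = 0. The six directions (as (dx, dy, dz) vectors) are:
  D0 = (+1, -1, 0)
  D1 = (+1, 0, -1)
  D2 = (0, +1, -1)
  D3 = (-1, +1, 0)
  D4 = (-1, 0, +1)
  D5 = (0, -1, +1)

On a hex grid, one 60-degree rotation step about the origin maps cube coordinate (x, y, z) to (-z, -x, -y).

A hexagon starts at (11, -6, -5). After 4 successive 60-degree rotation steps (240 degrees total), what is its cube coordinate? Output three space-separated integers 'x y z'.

Start: (11, -6, -5)
Step 1: (11, -6, -5) -> (-(-5), -(11), -(-6)) = (5, -11, 6)
Step 2: (5, -11, 6) -> (-(6), -(5), -(-11)) = (-6, -5, 11)
Step 3: (-6, -5, 11) -> (-(11), -(-6), -(-5)) = (-11, 6, 5)
Step 4: (-11, 6, 5) -> (-(5), -(-11), -(6)) = (-5, 11, -6)

Answer: -5 11 -6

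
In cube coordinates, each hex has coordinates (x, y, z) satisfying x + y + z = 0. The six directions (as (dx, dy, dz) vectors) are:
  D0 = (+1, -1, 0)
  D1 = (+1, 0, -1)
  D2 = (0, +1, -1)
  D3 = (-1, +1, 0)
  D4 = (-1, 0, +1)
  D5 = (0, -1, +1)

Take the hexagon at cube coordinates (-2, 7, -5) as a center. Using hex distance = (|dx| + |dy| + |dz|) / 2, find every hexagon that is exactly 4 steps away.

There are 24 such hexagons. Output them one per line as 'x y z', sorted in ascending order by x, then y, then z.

Walk ring at distance 4 from (-2, 7, -5):
Start at center + D4*4 = (-6, 7, -1)
  hex 0: (-6, 7, -1)
  hex 1: (-5, 6, -1)
  hex 2: (-4, 5, -1)
  hex 3: (-3, 4, -1)
  hex 4: (-2, 3, -1)
  hex 5: (-1, 3, -2)
  hex 6: (0, 3, -3)
  hex 7: (1, 3, -4)
  hex 8: (2, 3, -5)
  hex 9: (2, 4, -6)
  hex 10: (2, 5, -7)
  hex 11: (2, 6, -8)
  hex 12: (2, 7, -9)
  hex 13: (1, 8, -9)
  hex 14: (0, 9, -9)
  hex 15: (-1, 10, -9)
  hex 16: (-2, 11, -9)
  hex 17: (-3, 11, -8)
  hex 18: (-4, 11, -7)
  hex 19: (-5, 11, -6)
  hex 20: (-6, 11, -5)
  hex 21: (-6, 10, -4)
  hex 22: (-6, 9, -3)
  hex 23: (-6, 8, -2)
Sorted: 24 hexes.

Answer: -6 7 -1
-6 8 -2
-6 9 -3
-6 10 -4
-6 11 -5
-5 6 -1
-5 11 -6
-4 5 -1
-4 11 -7
-3 4 -1
-3 11 -8
-2 3 -1
-2 11 -9
-1 3 -2
-1 10 -9
0 3 -3
0 9 -9
1 3 -4
1 8 -9
2 3 -5
2 4 -6
2 5 -7
2 6 -8
2 7 -9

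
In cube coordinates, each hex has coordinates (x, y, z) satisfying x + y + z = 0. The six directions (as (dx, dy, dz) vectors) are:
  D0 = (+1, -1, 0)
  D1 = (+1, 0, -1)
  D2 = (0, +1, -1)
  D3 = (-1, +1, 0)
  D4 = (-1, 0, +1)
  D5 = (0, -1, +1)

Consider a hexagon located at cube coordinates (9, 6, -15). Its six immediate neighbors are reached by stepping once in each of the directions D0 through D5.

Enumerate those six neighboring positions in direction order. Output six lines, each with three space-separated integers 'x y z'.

Answer: 10 5 -15
10 6 -16
9 7 -16
8 7 -15
8 6 -14
9 5 -14

Derivation:
Center: (9, 6, -15). Add each direction:
  D0: (9, 6, -15) + (1, -1, 0) = (10, 5, -15)
  D1: (9, 6, -15) + (1, 0, -1) = (10, 6, -16)
  D2: (9, 6, -15) + (0, 1, -1) = (9, 7, -16)
  D3: (9, 6, -15) + (-1, 1, 0) = (8, 7, -15)
  D4: (9, 6, -15) + (-1, 0, 1) = (8, 6, -14)
  D5: (9, 6, -15) + (0, -1, 1) = (9, 5, -14)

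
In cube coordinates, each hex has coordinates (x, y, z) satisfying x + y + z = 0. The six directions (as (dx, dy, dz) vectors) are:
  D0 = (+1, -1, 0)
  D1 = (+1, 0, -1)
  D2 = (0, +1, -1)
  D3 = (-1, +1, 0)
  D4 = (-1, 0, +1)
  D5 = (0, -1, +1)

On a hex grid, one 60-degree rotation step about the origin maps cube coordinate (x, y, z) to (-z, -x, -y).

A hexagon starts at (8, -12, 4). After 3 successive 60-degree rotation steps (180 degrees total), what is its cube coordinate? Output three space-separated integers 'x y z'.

Answer: -8 12 -4

Derivation:
Start: (8, -12, 4)
Step 1: (8, -12, 4) -> (-(4), -(8), -(-12)) = (-4, -8, 12)
Step 2: (-4, -8, 12) -> (-(12), -(-4), -(-8)) = (-12, 4, 8)
Step 3: (-12, 4, 8) -> (-(8), -(-12), -(4)) = (-8, 12, -4)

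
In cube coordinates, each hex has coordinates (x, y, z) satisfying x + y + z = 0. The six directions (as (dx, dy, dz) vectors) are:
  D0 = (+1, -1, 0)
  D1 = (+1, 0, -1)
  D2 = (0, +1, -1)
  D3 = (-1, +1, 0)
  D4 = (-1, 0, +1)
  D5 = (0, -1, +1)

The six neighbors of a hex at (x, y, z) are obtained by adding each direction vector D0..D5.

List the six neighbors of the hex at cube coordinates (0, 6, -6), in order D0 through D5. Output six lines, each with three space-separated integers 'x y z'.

Answer: 1 5 -6
1 6 -7
0 7 -7
-1 7 -6
-1 6 -5
0 5 -5

Derivation:
Center: (0, 6, -6). Add each direction:
  D0: (0, 6, -6) + (1, -1, 0) = (1, 5, -6)
  D1: (0, 6, -6) + (1, 0, -1) = (1, 6, -7)
  D2: (0, 6, -6) + (0, 1, -1) = (0, 7, -7)
  D3: (0, 6, -6) + (-1, 1, 0) = (-1, 7, -6)
  D4: (0, 6, -6) + (-1, 0, 1) = (-1, 6, -5)
  D5: (0, 6, -6) + (0, -1, 1) = (0, 5, -5)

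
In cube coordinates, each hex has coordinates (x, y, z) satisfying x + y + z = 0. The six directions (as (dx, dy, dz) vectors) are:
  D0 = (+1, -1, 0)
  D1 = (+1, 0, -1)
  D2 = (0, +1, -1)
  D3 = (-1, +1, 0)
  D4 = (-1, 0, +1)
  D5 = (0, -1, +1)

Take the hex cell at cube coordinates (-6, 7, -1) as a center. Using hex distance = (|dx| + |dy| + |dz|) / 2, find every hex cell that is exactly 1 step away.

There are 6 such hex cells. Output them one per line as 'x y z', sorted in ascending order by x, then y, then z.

Walk ring at distance 1 from (-6, 7, -1):
Start at center + D4*1 = (-7, 7, 0)
  hex 0: (-7, 7, 0)
  hex 1: (-6, 6, 0)
  hex 2: (-5, 6, -1)
  hex 3: (-5, 7, -2)
  hex 4: (-6, 8, -2)
  hex 5: (-7, 8, -1)
Sorted: 6 hexes.

Answer: -7 7 0
-7 8 -1
-6 6 0
-6 8 -2
-5 6 -1
-5 7 -2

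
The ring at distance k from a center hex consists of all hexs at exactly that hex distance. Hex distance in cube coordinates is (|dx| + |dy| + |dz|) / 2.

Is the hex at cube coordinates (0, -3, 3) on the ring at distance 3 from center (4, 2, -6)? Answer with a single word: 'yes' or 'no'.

|px - cx| = |0 - 4| = 4
|py - cy| = |-3 - 2| = 5
|pz - cz| = |3 - (-6)| = 9
distance = (4+5+9)/2 = 18/2 = 9
radius = 3; distance != radius -> no

Answer: no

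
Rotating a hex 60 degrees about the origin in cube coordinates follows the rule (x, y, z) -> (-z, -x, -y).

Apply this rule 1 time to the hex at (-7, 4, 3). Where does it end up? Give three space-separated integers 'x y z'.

Start: (-7, 4, 3)
Step 1: (-7, 4, 3) -> (-(3), -(-7), -(4)) = (-3, 7, -4)

Answer: -3 7 -4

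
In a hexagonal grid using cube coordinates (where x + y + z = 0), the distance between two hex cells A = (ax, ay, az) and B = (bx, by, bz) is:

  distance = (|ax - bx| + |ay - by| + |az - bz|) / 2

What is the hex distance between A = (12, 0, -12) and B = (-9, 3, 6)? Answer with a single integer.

Answer: 21

Derivation:
|ax - bx| = |12 - (-9)| = 21
|ay - by| = |0 - 3| = 3
|az - bz| = |-12 - 6| = 18
distance = (21 + 3 + 18) / 2 = 42 / 2 = 21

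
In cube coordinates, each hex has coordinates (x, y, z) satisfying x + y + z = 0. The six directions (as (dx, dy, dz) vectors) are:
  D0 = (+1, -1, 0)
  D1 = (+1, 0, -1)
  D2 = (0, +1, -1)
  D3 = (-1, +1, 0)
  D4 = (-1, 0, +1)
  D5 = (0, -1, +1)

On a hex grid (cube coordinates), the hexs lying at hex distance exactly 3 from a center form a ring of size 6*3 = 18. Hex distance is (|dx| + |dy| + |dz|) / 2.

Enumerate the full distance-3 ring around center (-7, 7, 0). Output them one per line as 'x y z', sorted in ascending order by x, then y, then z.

Answer: -10 7 3
-10 8 2
-10 9 1
-10 10 0
-9 6 3
-9 10 -1
-8 5 3
-8 10 -2
-7 4 3
-7 10 -3
-6 4 2
-6 9 -3
-5 4 1
-5 8 -3
-4 4 0
-4 5 -1
-4 6 -2
-4 7 -3

Derivation:
Walk ring at distance 3 from (-7, 7, 0):
Start at center + D4*3 = (-10, 7, 3)
  hex 0: (-10, 7, 3)
  hex 1: (-9, 6, 3)
  hex 2: (-8, 5, 3)
  hex 3: (-7, 4, 3)
  hex 4: (-6, 4, 2)
  hex 5: (-5, 4, 1)
  hex 6: (-4, 4, 0)
  hex 7: (-4, 5, -1)
  hex 8: (-4, 6, -2)
  hex 9: (-4, 7, -3)
  hex 10: (-5, 8, -3)
  hex 11: (-6, 9, -3)
  hex 12: (-7, 10, -3)
  hex 13: (-8, 10, -2)
  hex 14: (-9, 10, -1)
  hex 15: (-10, 10, 0)
  hex 16: (-10, 9, 1)
  hex 17: (-10, 8, 2)
Sorted: 18 hexes.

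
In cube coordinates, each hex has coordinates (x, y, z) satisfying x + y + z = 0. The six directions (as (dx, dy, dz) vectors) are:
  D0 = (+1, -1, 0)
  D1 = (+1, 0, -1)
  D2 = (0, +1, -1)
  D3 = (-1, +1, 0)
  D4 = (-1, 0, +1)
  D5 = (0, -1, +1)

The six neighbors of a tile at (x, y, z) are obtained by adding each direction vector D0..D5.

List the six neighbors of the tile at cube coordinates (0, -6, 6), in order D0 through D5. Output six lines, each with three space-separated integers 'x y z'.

Center: (0, -6, 6). Add each direction:
  D0: (0, -6, 6) + (1, -1, 0) = (1, -7, 6)
  D1: (0, -6, 6) + (1, 0, -1) = (1, -6, 5)
  D2: (0, -6, 6) + (0, 1, -1) = (0, -5, 5)
  D3: (0, -6, 6) + (-1, 1, 0) = (-1, -5, 6)
  D4: (0, -6, 6) + (-1, 0, 1) = (-1, -6, 7)
  D5: (0, -6, 6) + (0, -1, 1) = (0, -7, 7)

Answer: 1 -7 6
1 -6 5
0 -5 5
-1 -5 6
-1 -6 7
0 -7 7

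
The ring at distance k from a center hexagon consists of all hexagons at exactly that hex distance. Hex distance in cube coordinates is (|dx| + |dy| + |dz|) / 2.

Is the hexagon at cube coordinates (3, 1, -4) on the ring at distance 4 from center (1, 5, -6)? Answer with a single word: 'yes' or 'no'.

Answer: yes

Derivation:
|px - cx| = |3 - 1| = 2
|py - cy| = |1 - 5| = 4
|pz - cz| = |-4 - (-6)| = 2
distance = (2+4+2)/2 = 8/2 = 4
radius = 4; distance == radius -> yes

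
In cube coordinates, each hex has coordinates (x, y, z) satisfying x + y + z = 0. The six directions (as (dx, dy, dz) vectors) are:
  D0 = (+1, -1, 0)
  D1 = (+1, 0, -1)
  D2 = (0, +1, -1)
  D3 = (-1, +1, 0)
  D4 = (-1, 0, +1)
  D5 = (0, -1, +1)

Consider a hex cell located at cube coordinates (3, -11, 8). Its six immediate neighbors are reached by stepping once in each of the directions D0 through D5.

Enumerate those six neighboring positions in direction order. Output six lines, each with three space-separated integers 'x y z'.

Center: (3, -11, 8). Add each direction:
  D0: (3, -11, 8) + (1, -1, 0) = (4, -12, 8)
  D1: (3, -11, 8) + (1, 0, -1) = (4, -11, 7)
  D2: (3, -11, 8) + (0, 1, -1) = (3, -10, 7)
  D3: (3, -11, 8) + (-1, 1, 0) = (2, -10, 8)
  D4: (3, -11, 8) + (-1, 0, 1) = (2, -11, 9)
  D5: (3, -11, 8) + (0, -1, 1) = (3, -12, 9)

Answer: 4 -12 8
4 -11 7
3 -10 7
2 -10 8
2 -11 9
3 -12 9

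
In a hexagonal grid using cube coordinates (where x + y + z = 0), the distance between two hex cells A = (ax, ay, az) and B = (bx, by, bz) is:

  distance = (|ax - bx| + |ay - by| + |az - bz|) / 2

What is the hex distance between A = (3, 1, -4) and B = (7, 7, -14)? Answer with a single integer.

Answer: 10

Derivation:
|ax - bx| = |3 - 7| = 4
|ay - by| = |1 - 7| = 6
|az - bz| = |-4 - (-14)| = 10
distance = (4 + 6 + 10) / 2 = 20 / 2 = 10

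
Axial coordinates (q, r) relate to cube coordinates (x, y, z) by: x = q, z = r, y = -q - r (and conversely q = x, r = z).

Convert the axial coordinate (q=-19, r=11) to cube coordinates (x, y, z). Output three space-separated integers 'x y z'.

Answer: -19 8 11

Derivation:
x = q = -19
z = r = 11
y = -x - z = -(-19) - (11) = 8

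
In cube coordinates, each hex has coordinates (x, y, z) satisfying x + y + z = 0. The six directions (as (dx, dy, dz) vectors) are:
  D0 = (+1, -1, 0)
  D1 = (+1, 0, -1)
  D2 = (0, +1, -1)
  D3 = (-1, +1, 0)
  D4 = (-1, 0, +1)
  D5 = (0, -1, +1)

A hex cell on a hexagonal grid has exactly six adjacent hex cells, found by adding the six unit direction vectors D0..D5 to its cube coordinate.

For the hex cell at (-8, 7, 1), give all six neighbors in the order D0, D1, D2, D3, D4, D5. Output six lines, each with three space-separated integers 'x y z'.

Answer: -7 6 1
-7 7 0
-8 8 0
-9 8 1
-9 7 2
-8 6 2

Derivation:
Center: (-8, 7, 1). Add each direction:
  D0: (-8, 7, 1) + (1, -1, 0) = (-7, 6, 1)
  D1: (-8, 7, 1) + (1, 0, -1) = (-7, 7, 0)
  D2: (-8, 7, 1) + (0, 1, -1) = (-8, 8, 0)
  D3: (-8, 7, 1) + (-1, 1, 0) = (-9, 8, 1)
  D4: (-8, 7, 1) + (-1, 0, 1) = (-9, 7, 2)
  D5: (-8, 7, 1) + (0, -1, 1) = (-8, 6, 2)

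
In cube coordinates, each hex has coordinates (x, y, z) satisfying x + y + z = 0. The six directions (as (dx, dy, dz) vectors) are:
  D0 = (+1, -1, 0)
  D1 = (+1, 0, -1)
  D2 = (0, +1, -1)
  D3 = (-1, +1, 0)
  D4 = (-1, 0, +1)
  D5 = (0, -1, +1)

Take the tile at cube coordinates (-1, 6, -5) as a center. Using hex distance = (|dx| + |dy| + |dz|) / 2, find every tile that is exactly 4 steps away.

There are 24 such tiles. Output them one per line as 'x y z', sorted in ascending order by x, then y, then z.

Answer: -5 6 -1
-5 7 -2
-5 8 -3
-5 9 -4
-5 10 -5
-4 5 -1
-4 10 -6
-3 4 -1
-3 10 -7
-2 3 -1
-2 10 -8
-1 2 -1
-1 10 -9
0 2 -2
0 9 -9
1 2 -3
1 8 -9
2 2 -4
2 7 -9
3 2 -5
3 3 -6
3 4 -7
3 5 -8
3 6 -9

Derivation:
Walk ring at distance 4 from (-1, 6, -5):
Start at center + D4*4 = (-5, 6, -1)
  hex 0: (-5, 6, -1)
  hex 1: (-4, 5, -1)
  hex 2: (-3, 4, -1)
  hex 3: (-2, 3, -1)
  hex 4: (-1, 2, -1)
  hex 5: (0, 2, -2)
  hex 6: (1, 2, -3)
  hex 7: (2, 2, -4)
  hex 8: (3, 2, -5)
  hex 9: (3, 3, -6)
  hex 10: (3, 4, -7)
  hex 11: (3, 5, -8)
  hex 12: (3, 6, -9)
  hex 13: (2, 7, -9)
  hex 14: (1, 8, -9)
  hex 15: (0, 9, -9)
  hex 16: (-1, 10, -9)
  hex 17: (-2, 10, -8)
  hex 18: (-3, 10, -7)
  hex 19: (-4, 10, -6)
  hex 20: (-5, 10, -5)
  hex 21: (-5, 9, -4)
  hex 22: (-5, 8, -3)
  hex 23: (-5, 7, -2)
Sorted: 24 hexes.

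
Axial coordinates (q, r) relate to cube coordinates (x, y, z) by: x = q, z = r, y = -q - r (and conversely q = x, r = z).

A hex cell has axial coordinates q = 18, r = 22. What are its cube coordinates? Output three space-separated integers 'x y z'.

x = q = 18
z = r = 22
y = -x - z = -(18) - (22) = -40

Answer: 18 -40 22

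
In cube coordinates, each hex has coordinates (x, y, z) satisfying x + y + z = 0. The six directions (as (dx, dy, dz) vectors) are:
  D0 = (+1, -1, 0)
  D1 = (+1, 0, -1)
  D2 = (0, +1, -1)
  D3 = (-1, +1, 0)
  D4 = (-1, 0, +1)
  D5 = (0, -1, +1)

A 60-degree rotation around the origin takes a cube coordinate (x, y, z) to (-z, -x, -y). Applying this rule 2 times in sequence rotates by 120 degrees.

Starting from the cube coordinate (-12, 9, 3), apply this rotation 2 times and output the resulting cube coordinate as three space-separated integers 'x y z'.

Start: (-12, 9, 3)
Step 1: (-12, 9, 3) -> (-(3), -(-12), -(9)) = (-3, 12, -9)
Step 2: (-3, 12, -9) -> (-(-9), -(-3), -(12)) = (9, 3, -12)

Answer: 9 3 -12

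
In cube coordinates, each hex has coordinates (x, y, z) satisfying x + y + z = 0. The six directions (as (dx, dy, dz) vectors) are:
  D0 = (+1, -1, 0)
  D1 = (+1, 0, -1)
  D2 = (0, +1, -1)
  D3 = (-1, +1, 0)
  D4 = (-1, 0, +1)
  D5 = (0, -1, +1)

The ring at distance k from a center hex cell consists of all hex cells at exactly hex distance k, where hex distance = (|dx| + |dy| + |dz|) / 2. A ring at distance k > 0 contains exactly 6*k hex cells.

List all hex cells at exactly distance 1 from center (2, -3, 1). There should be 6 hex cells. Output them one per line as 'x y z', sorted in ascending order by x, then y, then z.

Walk ring at distance 1 from (2, -3, 1):
Start at center + D4*1 = (1, -3, 2)
  hex 0: (1, -3, 2)
  hex 1: (2, -4, 2)
  hex 2: (3, -4, 1)
  hex 3: (3, -3, 0)
  hex 4: (2, -2, 0)
  hex 5: (1, -2, 1)
Sorted: 6 hexes.

Answer: 1 -3 2
1 -2 1
2 -4 2
2 -2 0
3 -4 1
3 -3 0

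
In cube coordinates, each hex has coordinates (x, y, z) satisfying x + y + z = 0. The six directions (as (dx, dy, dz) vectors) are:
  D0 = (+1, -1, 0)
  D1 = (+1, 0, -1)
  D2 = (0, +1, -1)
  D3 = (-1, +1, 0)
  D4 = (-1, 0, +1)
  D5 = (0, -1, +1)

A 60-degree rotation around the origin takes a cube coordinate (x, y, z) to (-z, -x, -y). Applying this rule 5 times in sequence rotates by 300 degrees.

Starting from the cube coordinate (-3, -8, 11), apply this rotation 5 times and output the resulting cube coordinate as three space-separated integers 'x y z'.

Start: (-3, -8, 11)
Step 1: (-3, -8, 11) -> (-(11), -(-3), -(-8)) = (-11, 3, 8)
Step 2: (-11, 3, 8) -> (-(8), -(-11), -(3)) = (-8, 11, -3)
Step 3: (-8, 11, -3) -> (-(-3), -(-8), -(11)) = (3, 8, -11)
Step 4: (3, 8, -11) -> (-(-11), -(3), -(8)) = (11, -3, -8)
Step 5: (11, -3, -8) -> (-(-8), -(11), -(-3)) = (8, -11, 3)

Answer: 8 -11 3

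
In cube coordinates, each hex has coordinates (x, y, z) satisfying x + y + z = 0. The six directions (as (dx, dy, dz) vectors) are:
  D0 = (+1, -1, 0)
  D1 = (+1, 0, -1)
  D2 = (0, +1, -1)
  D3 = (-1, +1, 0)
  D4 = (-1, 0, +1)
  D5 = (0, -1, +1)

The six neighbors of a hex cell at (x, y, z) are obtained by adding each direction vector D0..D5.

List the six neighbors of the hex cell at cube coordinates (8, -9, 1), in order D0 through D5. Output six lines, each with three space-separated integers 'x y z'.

Center: (8, -9, 1). Add each direction:
  D0: (8, -9, 1) + (1, -1, 0) = (9, -10, 1)
  D1: (8, -9, 1) + (1, 0, -1) = (9, -9, 0)
  D2: (8, -9, 1) + (0, 1, -1) = (8, -8, 0)
  D3: (8, -9, 1) + (-1, 1, 0) = (7, -8, 1)
  D4: (8, -9, 1) + (-1, 0, 1) = (7, -9, 2)
  D5: (8, -9, 1) + (0, -1, 1) = (8, -10, 2)

Answer: 9 -10 1
9 -9 0
8 -8 0
7 -8 1
7 -9 2
8 -10 2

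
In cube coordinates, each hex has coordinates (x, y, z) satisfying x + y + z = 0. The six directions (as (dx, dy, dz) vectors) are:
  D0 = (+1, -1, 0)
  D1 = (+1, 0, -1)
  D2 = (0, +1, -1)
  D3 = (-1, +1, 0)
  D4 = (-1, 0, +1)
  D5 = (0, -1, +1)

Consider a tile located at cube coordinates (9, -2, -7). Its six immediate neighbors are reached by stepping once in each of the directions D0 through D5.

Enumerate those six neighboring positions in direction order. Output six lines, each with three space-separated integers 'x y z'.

Answer: 10 -3 -7
10 -2 -8
9 -1 -8
8 -1 -7
8 -2 -6
9 -3 -6

Derivation:
Center: (9, -2, -7). Add each direction:
  D0: (9, -2, -7) + (1, -1, 0) = (10, -3, -7)
  D1: (9, -2, -7) + (1, 0, -1) = (10, -2, -8)
  D2: (9, -2, -7) + (0, 1, -1) = (9, -1, -8)
  D3: (9, -2, -7) + (-1, 1, 0) = (8, -1, -7)
  D4: (9, -2, -7) + (-1, 0, 1) = (8, -2, -6)
  D5: (9, -2, -7) + (0, -1, 1) = (9, -3, -6)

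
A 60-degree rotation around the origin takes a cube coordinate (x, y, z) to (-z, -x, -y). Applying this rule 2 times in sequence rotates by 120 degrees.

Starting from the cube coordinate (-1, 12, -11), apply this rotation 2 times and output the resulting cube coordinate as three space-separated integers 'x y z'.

Answer: 12 -11 -1

Derivation:
Start: (-1, 12, -11)
Step 1: (-1, 12, -11) -> (-(-11), -(-1), -(12)) = (11, 1, -12)
Step 2: (11, 1, -12) -> (-(-12), -(11), -(1)) = (12, -11, -1)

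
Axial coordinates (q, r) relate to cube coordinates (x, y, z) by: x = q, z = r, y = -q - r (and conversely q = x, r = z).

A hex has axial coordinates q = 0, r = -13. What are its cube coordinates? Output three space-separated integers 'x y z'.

x = q = 0
z = r = -13
y = -x - z = -(0) - (-13) = 13

Answer: 0 13 -13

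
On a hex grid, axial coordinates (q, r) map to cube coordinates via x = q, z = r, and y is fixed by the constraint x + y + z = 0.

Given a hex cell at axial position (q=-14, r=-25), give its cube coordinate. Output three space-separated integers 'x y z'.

Answer: -14 39 -25

Derivation:
x = q = -14
z = r = -25
y = -x - z = -(-14) - (-25) = 39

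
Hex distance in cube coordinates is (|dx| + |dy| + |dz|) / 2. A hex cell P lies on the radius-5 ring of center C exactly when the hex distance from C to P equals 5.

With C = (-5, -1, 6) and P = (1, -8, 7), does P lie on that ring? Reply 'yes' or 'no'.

|px - cx| = |1 - (-5)| = 6
|py - cy| = |-8 - (-1)| = 7
|pz - cz| = |7 - 6| = 1
distance = (6+7+1)/2 = 14/2 = 7
radius = 5; distance != radius -> no

Answer: no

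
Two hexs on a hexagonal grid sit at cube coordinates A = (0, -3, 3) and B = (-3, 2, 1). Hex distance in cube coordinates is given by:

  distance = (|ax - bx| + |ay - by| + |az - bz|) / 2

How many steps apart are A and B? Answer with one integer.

Answer: 5

Derivation:
|ax - bx| = |0 - (-3)| = 3
|ay - by| = |-3 - 2| = 5
|az - bz| = |3 - 1| = 2
distance = (3 + 5 + 2) / 2 = 10 / 2 = 5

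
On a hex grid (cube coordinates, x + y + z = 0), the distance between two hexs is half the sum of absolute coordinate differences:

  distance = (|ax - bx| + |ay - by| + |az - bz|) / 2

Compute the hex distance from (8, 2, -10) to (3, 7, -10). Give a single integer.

|ax - bx| = |8 - 3| = 5
|ay - by| = |2 - 7| = 5
|az - bz| = |-10 - (-10)| = 0
distance = (5 + 5 + 0) / 2 = 10 / 2 = 5

Answer: 5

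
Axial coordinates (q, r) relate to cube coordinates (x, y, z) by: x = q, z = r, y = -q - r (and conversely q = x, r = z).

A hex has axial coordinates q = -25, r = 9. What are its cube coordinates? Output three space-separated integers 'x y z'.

x = q = -25
z = r = 9
y = -x - z = -(-25) - (9) = 16

Answer: -25 16 9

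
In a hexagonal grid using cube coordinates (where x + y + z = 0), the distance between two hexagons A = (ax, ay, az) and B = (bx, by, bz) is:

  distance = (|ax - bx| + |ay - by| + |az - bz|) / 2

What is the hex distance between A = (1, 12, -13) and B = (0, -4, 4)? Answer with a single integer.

|ax - bx| = |1 - 0| = 1
|ay - by| = |12 - (-4)| = 16
|az - bz| = |-13 - 4| = 17
distance = (1 + 16 + 17) / 2 = 34 / 2 = 17

Answer: 17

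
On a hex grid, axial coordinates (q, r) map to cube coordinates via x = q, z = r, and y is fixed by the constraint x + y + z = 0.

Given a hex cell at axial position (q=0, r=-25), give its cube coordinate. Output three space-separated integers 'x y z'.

Answer: 0 25 -25

Derivation:
x = q = 0
z = r = -25
y = -x - z = -(0) - (-25) = 25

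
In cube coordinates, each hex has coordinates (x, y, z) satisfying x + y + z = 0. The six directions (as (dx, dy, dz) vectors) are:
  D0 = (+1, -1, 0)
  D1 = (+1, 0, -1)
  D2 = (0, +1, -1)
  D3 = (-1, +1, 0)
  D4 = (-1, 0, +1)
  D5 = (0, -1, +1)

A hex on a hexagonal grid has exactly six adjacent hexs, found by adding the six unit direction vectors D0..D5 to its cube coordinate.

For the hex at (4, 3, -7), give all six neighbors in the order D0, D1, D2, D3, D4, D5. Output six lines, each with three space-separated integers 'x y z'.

Answer: 5 2 -7
5 3 -8
4 4 -8
3 4 -7
3 3 -6
4 2 -6

Derivation:
Center: (4, 3, -7). Add each direction:
  D0: (4, 3, -7) + (1, -1, 0) = (5, 2, -7)
  D1: (4, 3, -7) + (1, 0, -1) = (5, 3, -8)
  D2: (4, 3, -7) + (0, 1, -1) = (4, 4, -8)
  D3: (4, 3, -7) + (-1, 1, 0) = (3, 4, -7)
  D4: (4, 3, -7) + (-1, 0, 1) = (3, 3, -6)
  D5: (4, 3, -7) + (0, -1, 1) = (4, 2, -6)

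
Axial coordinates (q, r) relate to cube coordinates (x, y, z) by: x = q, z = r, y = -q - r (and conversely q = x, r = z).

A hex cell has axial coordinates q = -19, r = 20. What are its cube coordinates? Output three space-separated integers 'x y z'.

Answer: -19 -1 20

Derivation:
x = q = -19
z = r = 20
y = -x - z = -(-19) - (20) = -1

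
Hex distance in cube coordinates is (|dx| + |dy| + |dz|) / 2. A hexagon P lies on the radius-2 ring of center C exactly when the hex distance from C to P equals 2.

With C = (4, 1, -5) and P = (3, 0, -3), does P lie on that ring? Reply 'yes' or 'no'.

|px - cx| = |3 - 4| = 1
|py - cy| = |0 - 1| = 1
|pz - cz| = |-3 - (-5)| = 2
distance = (1+1+2)/2 = 4/2 = 2
radius = 2; distance == radius -> yes

Answer: yes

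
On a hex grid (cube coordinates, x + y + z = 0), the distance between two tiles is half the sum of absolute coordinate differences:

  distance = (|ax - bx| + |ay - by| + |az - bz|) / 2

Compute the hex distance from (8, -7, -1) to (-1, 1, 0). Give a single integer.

Answer: 9

Derivation:
|ax - bx| = |8 - (-1)| = 9
|ay - by| = |-7 - 1| = 8
|az - bz| = |-1 - 0| = 1
distance = (9 + 8 + 1) / 2 = 18 / 2 = 9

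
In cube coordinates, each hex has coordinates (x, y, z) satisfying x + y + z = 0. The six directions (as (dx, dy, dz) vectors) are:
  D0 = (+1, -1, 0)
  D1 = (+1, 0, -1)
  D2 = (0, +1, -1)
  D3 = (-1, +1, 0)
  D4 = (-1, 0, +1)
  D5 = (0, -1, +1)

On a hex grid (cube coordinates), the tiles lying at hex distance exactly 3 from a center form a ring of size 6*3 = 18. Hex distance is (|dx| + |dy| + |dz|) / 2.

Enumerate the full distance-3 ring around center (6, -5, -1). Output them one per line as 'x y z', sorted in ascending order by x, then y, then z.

Walk ring at distance 3 from (6, -5, -1):
Start at center + D4*3 = (3, -5, 2)
  hex 0: (3, -5, 2)
  hex 1: (4, -6, 2)
  hex 2: (5, -7, 2)
  hex 3: (6, -8, 2)
  hex 4: (7, -8, 1)
  hex 5: (8, -8, 0)
  hex 6: (9, -8, -1)
  hex 7: (9, -7, -2)
  hex 8: (9, -6, -3)
  hex 9: (9, -5, -4)
  hex 10: (8, -4, -4)
  hex 11: (7, -3, -4)
  hex 12: (6, -2, -4)
  hex 13: (5, -2, -3)
  hex 14: (4, -2, -2)
  hex 15: (3, -2, -1)
  hex 16: (3, -3, 0)
  hex 17: (3, -4, 1)
Sorted: 18 hexes.

Answer: 3 -5 2
3 -4 1
3 -3 0
3 -2 -1
4 -6 2
4 -2 -2
5 -7 2
5 -2 -3
6 -8 2
6 -2 -4
7 -8 1
7 -3 -4
8 -8 0
8 -4 -4
9 -8 -1
9 -7 -2
9 -6 -3
9 -5 -4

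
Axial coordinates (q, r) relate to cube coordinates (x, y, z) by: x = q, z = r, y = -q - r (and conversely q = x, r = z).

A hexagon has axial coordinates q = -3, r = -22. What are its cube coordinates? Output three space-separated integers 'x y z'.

Answer: -3 25 -22

Derivation:
x = q = -3
z = r = -22
y = -x - z = -(-3) - (-22) = 25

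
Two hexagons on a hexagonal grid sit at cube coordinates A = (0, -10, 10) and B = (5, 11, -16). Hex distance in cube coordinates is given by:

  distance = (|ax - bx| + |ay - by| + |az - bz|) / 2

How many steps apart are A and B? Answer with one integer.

|ax - bx| = |0 - 5| = 5
|ay - by| = |-10 - 11| = 21
|az - bz| = |10 - (-16)| = 26
distance = (5 + 21 + 26) / 2 = 52 / 2 = 26

Answer: 26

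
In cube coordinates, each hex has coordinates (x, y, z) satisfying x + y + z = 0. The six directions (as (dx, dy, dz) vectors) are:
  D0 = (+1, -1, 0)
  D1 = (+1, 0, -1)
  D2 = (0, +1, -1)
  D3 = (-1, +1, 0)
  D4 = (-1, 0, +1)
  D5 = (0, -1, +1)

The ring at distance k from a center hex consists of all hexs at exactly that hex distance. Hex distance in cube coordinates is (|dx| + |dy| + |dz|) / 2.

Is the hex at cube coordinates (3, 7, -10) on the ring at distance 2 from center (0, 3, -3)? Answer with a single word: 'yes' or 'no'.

Answer: no

Derivation:
|px - cx| = |3 - 0| = 3
|py - cy| = |7 - 3| = 4
|pz - cz| = |-10 - (-3)| = 7
distance = (3+4+7)/2 = 14/2 = 7
radius = 2; distance != radius -> no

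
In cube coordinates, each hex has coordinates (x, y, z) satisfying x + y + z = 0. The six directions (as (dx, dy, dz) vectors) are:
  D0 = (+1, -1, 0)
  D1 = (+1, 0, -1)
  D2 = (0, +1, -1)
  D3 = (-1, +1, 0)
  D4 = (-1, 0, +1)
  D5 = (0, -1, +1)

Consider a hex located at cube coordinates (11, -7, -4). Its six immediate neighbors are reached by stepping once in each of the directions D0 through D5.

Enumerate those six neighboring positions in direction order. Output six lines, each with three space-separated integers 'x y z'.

Center: (11, -7, -4). Add each direction:
  D0: (11, -7, -4) + (1, -1, 0) = (12, -8, -4)
  D1: (11, -7, -4) + (1, 0, -1) = (12, -7, -5)
  D2: (11, -7, -4) + (0, 1, -1) = (11, -6, -5)
  D3: (11, -7, -4) + (-1, 1, 0) = (10, -6, -4)
  D4: (11, -7, -4) + (-1, 0, 1) = (10, -7, -3)
  D5: (11, -7, -4) + (0, -1, 1) = (11, -8, -3)

Answer: 12 -8 -4
12 -7 -5
11 -6 -5
10 -6 -4
10 -7 -3
11 -8 -3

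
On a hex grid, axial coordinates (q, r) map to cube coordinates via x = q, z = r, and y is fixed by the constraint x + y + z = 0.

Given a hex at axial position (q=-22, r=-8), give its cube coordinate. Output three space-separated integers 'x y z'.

Answer: -22 30 -8

Derivation:
x = q = -22
z = r = -8
y = -x - z = -(-22) - (-8) = 30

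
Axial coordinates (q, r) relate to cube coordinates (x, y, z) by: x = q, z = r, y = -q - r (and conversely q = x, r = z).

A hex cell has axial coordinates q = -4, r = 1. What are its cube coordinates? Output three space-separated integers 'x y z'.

Answer: -4 3 1

Derivation:
x = q = -4
z = r = 1
y = -x - z = -(-4) - (1) = 3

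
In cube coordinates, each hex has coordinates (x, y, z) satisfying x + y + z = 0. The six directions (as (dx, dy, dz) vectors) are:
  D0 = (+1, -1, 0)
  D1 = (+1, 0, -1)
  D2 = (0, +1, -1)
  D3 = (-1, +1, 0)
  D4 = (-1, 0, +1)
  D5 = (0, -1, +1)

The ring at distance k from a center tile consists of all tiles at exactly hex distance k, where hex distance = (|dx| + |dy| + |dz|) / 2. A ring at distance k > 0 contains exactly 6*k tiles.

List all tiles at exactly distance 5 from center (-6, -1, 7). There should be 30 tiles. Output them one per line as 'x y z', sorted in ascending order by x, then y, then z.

Walk ring at distance 5 from (-6, -1, 7):
Start at center + D4*5 = (-11, -1, 12)
  hex 0: (-11, -1, 12)
  hex 1: (-10, -2, 12)
  hex 2: (-9, -3, 12)
  hex 3: (-8, -4, 12)
  hex 4: (-7, -5, 12)
  hex 5: (-6, -6, 12)
  hex 6: (-5, -6, 11)
  hex 7: (-4, -6, 10)
  hex 8: (-3, -6, 9)
  hex 9: (-2, -6, 8)
  hex 10: (-1, -6, 7)
  hex 11: (-1, -5, 6)
  hex 12: (-1, -4, 5)
  hex 13: (-1, -3, 4)
  hex 14: (-1, -2, 3)
  hex 15: (-1, -1, 2)
  hex 16: (-2, 0, 2)
  hex 17: (-3, 1, 2)
  hex 18: (-4, 2, 2)
  hex 19: (-5, 3, 2)
  hex 20: (-6, 4, 2)
  hex 21: (-7, 4, 3)
  hex 22: (-8, 4, 4)
  hex 23: (-9, 4, 5)
  hex 24: (-10, 4, 6)
  hex 25: (-11, 4, 7)
  hex 26: (-11, 3, 8)
  hex 27: (-11, 2, 9)
  hex 28: (-11, 1, 10)
  hex 29: (-11, 0, 11)
Sorted: 30 hexes.

Answer: -11 -1 12
-11 0 11
-11 1 10
-11 2 9
-11 3 8
-11 4 7
-10 -2 12
-10 4 6
-9 -3 12
-9 4 5
-8 -4 12
-8 4 4
-7 -5 12
-7 4 3
-6 -6 12
-6 4 2
-5 -6 11
-5 3 2
-4 -6 10
-4 2 2
-3 -6 9
-3 1 2
-2 -6 8
-2 0 2
-1 -6 7
-1 -5 6
-1 -4 5
-1 -3 4
-1 -2 3
-1 -1 2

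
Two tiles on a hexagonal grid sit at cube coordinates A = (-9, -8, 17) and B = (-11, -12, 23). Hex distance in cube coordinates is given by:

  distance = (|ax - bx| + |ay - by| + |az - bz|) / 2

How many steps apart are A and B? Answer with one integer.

|ax - bx| = |-9 - (-11)| = 2
|ay - by| = |-8 - (-12)| = 4
|az - bz| = |17 - 23| = 6
distance = (2 + 4 + 6) / 2 = 12 / 2 = 6

Answer: 6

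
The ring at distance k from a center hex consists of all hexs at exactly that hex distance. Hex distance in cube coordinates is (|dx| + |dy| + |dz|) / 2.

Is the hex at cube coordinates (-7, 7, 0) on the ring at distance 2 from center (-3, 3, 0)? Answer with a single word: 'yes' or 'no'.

|px - cx| = |-7 - (-3)| = 4
|py - cy| = |7 - 3| = 4
|pz - cz| = |0 - 0| = 0
distance = (4+4+0)/2 = 8/2 = 4
radius = 2; distance != radius -> no

Answer: no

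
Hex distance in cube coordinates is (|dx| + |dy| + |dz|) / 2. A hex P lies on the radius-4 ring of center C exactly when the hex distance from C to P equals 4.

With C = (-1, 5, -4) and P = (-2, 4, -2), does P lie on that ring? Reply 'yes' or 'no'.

|px - cx| = |-2 - (-1)| = 1
|py - cy| = |4 - 5| = 1
|pz - cz| = |-2 - (-4)| = 2
distance = (1+1+2)/2 = 4/2 = 2
radius = 4; distance != radius -> no

Answer: no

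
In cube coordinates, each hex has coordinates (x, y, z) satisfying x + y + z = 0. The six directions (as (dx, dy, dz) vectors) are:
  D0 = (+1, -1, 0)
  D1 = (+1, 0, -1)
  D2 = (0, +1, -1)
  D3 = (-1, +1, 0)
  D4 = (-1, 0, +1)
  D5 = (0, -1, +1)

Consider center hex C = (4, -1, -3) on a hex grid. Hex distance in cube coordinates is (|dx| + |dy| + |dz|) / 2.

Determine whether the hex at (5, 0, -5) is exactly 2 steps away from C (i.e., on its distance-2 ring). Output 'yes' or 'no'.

Answer: yes

Derivation:
|px - cx| = |5 - 4| = 1
|py - cy| = |0 - (-1)| = 1
|pz - cz| = |-5 - (-3)| = 2
distance = (1+1+2)/2 = 4/2 = 2
radius = 2; distance == radius -> yes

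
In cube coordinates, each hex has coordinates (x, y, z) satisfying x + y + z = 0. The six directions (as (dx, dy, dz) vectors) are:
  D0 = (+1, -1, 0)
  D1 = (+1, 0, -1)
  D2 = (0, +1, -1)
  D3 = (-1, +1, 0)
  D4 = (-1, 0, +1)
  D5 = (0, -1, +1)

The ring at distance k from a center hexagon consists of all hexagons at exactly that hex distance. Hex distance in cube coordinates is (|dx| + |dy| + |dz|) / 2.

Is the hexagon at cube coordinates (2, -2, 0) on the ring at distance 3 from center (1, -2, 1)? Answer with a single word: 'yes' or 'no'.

|px - cx| = |2 - 1| = 1
|py - cy| = |-2 - (-2)| = 0
|pz - cz| = |0 - 1| = 1
distance = (1+0+1)/2 = 2/2 = 1
radius = 3; distance != radius -> no

Answer: no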